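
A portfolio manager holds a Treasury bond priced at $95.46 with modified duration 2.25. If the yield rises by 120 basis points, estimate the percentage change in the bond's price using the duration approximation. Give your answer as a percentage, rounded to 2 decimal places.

Duration approximation: ΔP/P ≈ -D_mod · Δy = -2.25 × (+0.012) = -0.027000.
As a percentage: -2.7000%.

-2.70%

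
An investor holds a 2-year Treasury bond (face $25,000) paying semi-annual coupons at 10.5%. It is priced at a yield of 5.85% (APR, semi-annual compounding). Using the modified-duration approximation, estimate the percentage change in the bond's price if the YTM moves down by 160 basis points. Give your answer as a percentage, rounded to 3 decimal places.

Periodic yield y = 0.02925. Modified duration first:
  t   CF        PV=CF/(1+0.02925)^t    t·PV
  1     1,312.50     1,275.2004     1,275.2004
  2     1,312.50     1,238.9608     2,477.9216
  3     1,312.50     1,203.7511     3,611.2532
  4    26,312.50    23,446.5318    93,786.1271
  Σ                 27,164.4440   101,150.5022
P = 27,164.4440; D_Mac = 3.72364 half-year periods = 1.86182 yrs; D_mod = 1.86182/(1+0.02925) = 1.80891 yrs.
ΔP/P ≈ -D_mod · Δy = -1.80891 × (-0.016) = +0.028943 = +2.8943%.

+2.894%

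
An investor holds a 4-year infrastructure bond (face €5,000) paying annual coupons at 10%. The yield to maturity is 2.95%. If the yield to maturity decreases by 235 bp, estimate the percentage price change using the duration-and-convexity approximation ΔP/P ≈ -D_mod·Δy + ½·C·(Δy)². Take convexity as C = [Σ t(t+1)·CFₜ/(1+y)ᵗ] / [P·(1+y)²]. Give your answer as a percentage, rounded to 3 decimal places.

+8.539%

With y = 0.0295:
  t   CF        PV=CF/(1+0.0295)^t    t·PV        t(t+1)·PV
  1       500.00       485.6727       485.6727         971.3453
  2       500.00       471.7559       943.5117       2,830.5352
  3       500.00       458.2378     1,374.7135       5,498.8541
  4     5,500.00     4,896.1790    19,584.7159      97,923.5797
  Σ                  6,311.8453    22,388.6138     107,224.3143
P = 6,311.8453; D_Mac = 3.54708 yrs; D_mod = 3.44544 yrs; C = 16.02818.
Duration effect: -3.44544 × (-0.0235) = +0.080968
Convexity effect: 0.5 × 16.02818 × (-0.0235)² = +0.0044258
ΔP/P ≈ +0.080968 + 0.0044258 = +0.085394 = +8.5394%.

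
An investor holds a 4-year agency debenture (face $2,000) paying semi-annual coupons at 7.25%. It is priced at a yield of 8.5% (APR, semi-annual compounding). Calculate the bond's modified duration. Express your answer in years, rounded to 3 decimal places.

Periodic yield y = 0.0425. First find Macaulay duration:
  t   CF        PV=CF/(1+0.0425)^t    t·PV
  1        72.50        69.5444        69.5444
  2        72.50        66.7092       133.4184
  3        72.50        63.9897       191.9690
  4        72.50        61.3810       245.5239
  5        72.50        58.8786       294.3931
  6        72.50        56.4783       338.8698
  7        72.50        54.1758       379.2308
  8     2,072.50     1,485.5457    11,884.3660
  Σ                  1,916.7027    13,537.3154
P = 1,916.7027; Macaulay duration = 13,537.3154 / 1,916.7027 = 7.06281 half-year periods = 3.53141 years.
Modified duration = D_Mac / (1 + y) = 3.53141 / 1.0425 = 3.38744 years.

3.387 years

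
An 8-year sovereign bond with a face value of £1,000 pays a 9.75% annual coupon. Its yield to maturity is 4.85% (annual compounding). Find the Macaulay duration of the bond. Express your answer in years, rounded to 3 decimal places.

Periodic yield y = 0.0485. Discount each cash flow and weight by its year:
  t   CF        PV=CF/(1+0.0485)^t    t·PV
  1        97.50        92.9900        92.9900
  2        97.50        88.6886       177.3772
  3        97.50        84.5862       253.7585
  4        97.50        80.6735       322.6940
  5        97.50        76.9418       384.7091
  6        97.50        73.3828       440.2965
  7        97.50        69.9883       489.9182
  8     1,097.50       751.3755     6,011.0043
  Σ                  1,318.6267     8,172.7478
Price P = Σ PV = 1,318.6267.
Macaulay duration = Σ(t·PV) / P = 8,172.7478 / 1,318.6267 = 6.19792 years.

6.198 years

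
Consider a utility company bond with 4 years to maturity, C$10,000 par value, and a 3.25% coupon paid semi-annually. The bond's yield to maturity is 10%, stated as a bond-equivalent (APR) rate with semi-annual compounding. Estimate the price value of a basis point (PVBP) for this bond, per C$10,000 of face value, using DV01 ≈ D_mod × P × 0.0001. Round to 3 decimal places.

C$2.791

Periodic yield y = 0.05.
  t   CF        PV=CF/(1+0.05)^t    t·PV
  1       162.50       154.7619       154.7619
  2       162.50       147.3923       294.7846
  3       162.50       140.3736       421.1208
  4       162.50       133.6892       534.7566
  5       162.50       127.3230       636.6150
  6       162.50       121.2600       727.5600
  7       162.50       115.4857       808.4000
  8    10,162.50     6,878.3800    55,027.0401
  Σ                  7,818.6657    58,605.0391
P = 7,818.6657; D_Mac = 7.49553 half-year periods = 3.74776 yrs; D_mod = 3.56930 yrs.
DV01 ≈ 3.56930 × 7,818.6657 × 0.0001 = 2.790716.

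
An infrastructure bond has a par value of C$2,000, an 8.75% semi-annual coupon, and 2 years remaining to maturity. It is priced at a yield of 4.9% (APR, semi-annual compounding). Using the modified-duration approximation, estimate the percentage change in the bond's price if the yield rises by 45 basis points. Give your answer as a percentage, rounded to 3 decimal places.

-0.827%

Periodic yield y = 0.0245. Modified duration first:
  t   CF        PV=CF/(1+0.0245)^t    t·PV
  1        87.50        85.4075        85.4075
  2        87.50        83.3651       166.7301
  3        87.50        81.3715       244.1144
  4     2,087.50     1,894.8666     7,579.4663
  Σ                  2,145.0106     8,075.7183
P = 2,145.0106; D_Mac = 3.76489 half-year periods = 1.88244 yrs; D_mod = 1.88244/(1+0.0245) = 1.83743 yrs.
ΔP/P ≈ -D_mod · Δy = -1.83743 × (+0.0045) = -0.008268 = -0.8268%.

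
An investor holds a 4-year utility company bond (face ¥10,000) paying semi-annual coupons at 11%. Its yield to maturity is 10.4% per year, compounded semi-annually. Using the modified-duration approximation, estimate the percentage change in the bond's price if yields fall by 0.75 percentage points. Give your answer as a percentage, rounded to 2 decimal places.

Periodic yield y = 0.052. Modified duration first:
  t   CF        PV=CF/(1+0.052)^t    t·PV
  1       550.00       522.8137       522.8137
  2       550.00       496.9712       993.9424
  3       550.00       472.4061     1,417.2182
  4       550.00       449.0552     1,796.2208
  5       550.00       426.8586     2,134.2928
  6       550.00       405.7591     2,434.5545
  7       550.00       385.7026     2,699.9179
  8    10,550.00     7,032.7721    56,262.1764
  Σ                 10,192.3384    68,261.1366
P = 10,192.3384; D_Mac = 6.69730 half-year periods = 3.34865 yrs; D_mod = 3.34865/(1+0.052) = 3.18313 yrs.
ΔP/P ≈ -D_mod · Δy = -3.18313 × (-0.0075) = +0.023873 = +2.3873%.

+2.39%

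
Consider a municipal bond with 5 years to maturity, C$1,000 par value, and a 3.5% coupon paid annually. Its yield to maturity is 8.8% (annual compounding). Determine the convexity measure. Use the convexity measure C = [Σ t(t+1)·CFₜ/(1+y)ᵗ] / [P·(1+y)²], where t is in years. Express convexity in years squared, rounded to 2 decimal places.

With y = 0.088:
  t   CF        PV=CF/(1+0.088)^t    t·PV        t(t+1)·PV
  1        35.00        32.1691        32.1691          64.3382
  2        35.00        29.5672        59.1344         177.4032
  3        35.00        27.1757        81.5272         326.1089
  4        35.00        24.9777        99.9108         499.5540
  5     1,035.00       678.8845     3,394.4223      20,366.5341
  Σ                    792.7742     3,667.1639      21,433.9384
P = 792.7742.
Convexity = Σ t(t+1)·PV / [P·(1+y)²] = 21,433.9384 / (792.7742 × 1.183744) = 22.83992.

22.84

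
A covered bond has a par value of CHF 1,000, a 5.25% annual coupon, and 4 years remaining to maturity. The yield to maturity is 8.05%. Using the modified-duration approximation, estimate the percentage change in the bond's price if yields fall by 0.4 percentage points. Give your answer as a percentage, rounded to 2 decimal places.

+1.37%

Periodic yield y = 0.0805. Modified duration first:
  t   CF        PV=CF/(1+0.0805)^t    t·PV
  1        52.50        48.5886        48.5886
  2        52.50        44.9686        89.9373
  3        52.50        41.6184       124.8551
  4     1,052.50       772.1879     3,088.7518
  Σ                    907.3636     3,352.1328
P = 907.3636; D_Mac = 3.69437 yrs; D_mod = 3.69437/(1+0.0805) = 3.41913 yrs.
ΔP/P ≈ -D_mod · Δy = -3.41913 × (-0.004) = +0.013677 = +1.3677%.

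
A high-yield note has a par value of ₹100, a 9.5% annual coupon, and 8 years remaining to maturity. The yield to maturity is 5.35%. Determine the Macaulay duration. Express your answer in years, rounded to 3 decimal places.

Periodic yield y = 0.0535. Discount each cash flow and weight by its year:
  t   CF        PV=CF/(1+0.0535)^t    t·PV
  1         9.50         9.0176         9.0176
  2         9.50         8.5596        17.1192
  3         9.50         8.1249        24.3748
  4         9.50         7.7123        30.8493
  5         9.50         7.3207        36.6034
  6         9.50         6.9489        41.6934
  7         9.50         6.5960        46.1721
  8       109.50        72.1669       577.3349
  Σ                    126.4469       783.1647
Price P = Σ PV = 126.4469.
Macaulay duration = Σ(t·PV) / P = 783.1647 / 126.4469 = 6.19363 years.

6.194 years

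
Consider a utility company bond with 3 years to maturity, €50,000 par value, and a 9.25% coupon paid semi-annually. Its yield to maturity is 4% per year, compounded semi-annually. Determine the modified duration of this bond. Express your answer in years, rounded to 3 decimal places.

2.658 years

Periodic yield y = 0.02. First find Macaulay duration:
  t   CF        PV=CF/(1+0.02)^t    t·PV
  1     2,312.50     2,267.1569     2,267.1569
  2     2,312.50     2,222.7028     4,445.4056
  3     2,312.50     2,179.1204     6,537.3612
  4     2,312.50     2,136.3925     8,545.5702
  5     2,312.50     2,094.5025    10,472.5125
  6    52,312.50    46,452.0029   278,712.0176
  Σ                 57,351.8780   310,980.0239
P = 57,351.8780; Macaulay duration = 310,980.0239 / 57,351.8780 = 5.42232 half-year periods = 2.71116 years.
Modified duration = D_Mac / (1 + y) = 2.71116 / 1.02 = 2.65800 years.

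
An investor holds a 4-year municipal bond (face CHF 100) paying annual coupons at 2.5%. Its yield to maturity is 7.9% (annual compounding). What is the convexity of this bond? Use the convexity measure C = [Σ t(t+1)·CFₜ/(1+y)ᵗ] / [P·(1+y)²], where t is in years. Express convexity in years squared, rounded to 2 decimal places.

With y = 0.079:
  t   CF        PV=CF/(1+0.079)^t    t·PV        t(t+1)·PV
  1         2.50         2.3170         2.3170           4.6339
  2         2.50         2.1473         4.2946          12.8839
  3         2.50         1.9901         5.9703          23.8812
  4       102.50        75.6202       302.4810       1,512.4049
  Σ                     82.0746       315.0629       1,553.8040
P = 82.0746.
Convexity = Σ t(t+1)·PV / [P·(1+y)²] = 1,553.8040 / (82.0746 × 1.164241) = 16.26089.

16.26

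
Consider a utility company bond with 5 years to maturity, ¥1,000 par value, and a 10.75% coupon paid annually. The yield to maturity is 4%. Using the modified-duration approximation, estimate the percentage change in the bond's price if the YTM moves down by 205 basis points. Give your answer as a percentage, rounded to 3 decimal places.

Periodic yield y = 0.04. Modified duration first:
  t   CF        PV=CF/(1+0.04)^t    t·PV
  1       107.50       103.3654       103.3654
  2       107.50        99.3898       198.7796
  3       107.50        95.5671       286.7013
  4       107.50        91.8915       367.5658
  5     1,107.50       910.2843     4,551.4214
  Σ                  1,300.4980     5,507.8335
P = 1,300.4980; D_Mac = 4.23517 yrs; D_mod = 4.23517/(1+0.04) = 4.07228 yrs.
ΔP/P ≈ -D_mod · Δy = -4.07228 × (-0.0205) = +0.083482 = +8.3482%.

+8.348%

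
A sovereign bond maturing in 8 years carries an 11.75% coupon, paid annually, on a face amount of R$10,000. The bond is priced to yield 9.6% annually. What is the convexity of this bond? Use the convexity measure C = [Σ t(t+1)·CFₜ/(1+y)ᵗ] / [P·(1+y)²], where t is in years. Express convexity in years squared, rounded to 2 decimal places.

With y = 0.096:
  t   CF        PV=CF/(1+0.096)^t    t·PV        t(t+1)·PV
  1     1,175.00     1,072.0803     1,072.0803       2,144.1606
  2     1,175.00       978.1754     1,956.3509       5,869.0527
  3     1,175.00       892.4958     2,677.4875      10,709.9502
  4     1,175.00       814.3210     3,257.2841      16,286.4206
  5     1,175.00       742.9936     3,714.9682      22,289.8092
  6     1,175.00       677.9139     4,067.4834      28,472.3840
  7     1,175.00       618.5346     4,329.7421      34,637.9367
  8    11,175.00     5,367.3893    42,939.1147     386,452.0319
  Σ                 11,163.9041    64,014.5112     506,861.7458
P = 11,163.9041.
Convexity = Σ t(t+1)·PV / [P·(1+y)²] = 506,861.7458 / (11,163.9041 × 1.201216) = 37.79656.

37.80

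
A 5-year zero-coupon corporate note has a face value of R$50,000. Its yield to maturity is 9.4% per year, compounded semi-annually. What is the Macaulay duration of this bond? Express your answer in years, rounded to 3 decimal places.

5.000 years

A zero-coupon bond has a single cash flow at maturity, so its Macaulay duration equals its maturity: 5 years.
(Equivalently: 10 semi-annual periods ÷ 2 = 5 years.)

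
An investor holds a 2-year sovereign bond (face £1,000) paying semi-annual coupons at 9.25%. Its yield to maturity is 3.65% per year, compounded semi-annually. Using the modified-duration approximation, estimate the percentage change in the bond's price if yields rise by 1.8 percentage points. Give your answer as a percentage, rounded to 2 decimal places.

-3.32%

Periodic yield y = 0.01825. Modified duration first:
  t   CF        PV=CF/(1+0.01825)^t    t·PV
  1        46.25        45.4211        45.4211
  2        46.25        44.6070        89.2140
  3        46.25        43.8075       131.4225
  4     1,046.25       973.2352     3,892.9407
  Σ                  1,107.0707     4,158.9982
P = 1,107.0707; D_Mac = 3.75676 half-year periods = 1.87838 yrs; D_mod = 1.87838/(1+0.01825) = 1.84471 yrs.
ΔP/P ≈ -D_mod · Δy = -1.84471 × (+0.018) = -0.033205 = -3.3205%.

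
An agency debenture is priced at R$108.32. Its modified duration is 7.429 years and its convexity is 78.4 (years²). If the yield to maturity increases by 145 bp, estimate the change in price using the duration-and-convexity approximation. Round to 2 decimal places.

Duration effect: -D_mod·Δy = -7.429 × (+0.0145) = -0.1077205
Convexity effect: ½·C·(Δy)² = 0.5 × 78.4 × (0.0145)² = +0.0082418
ΔP/P ≈ -0.1077205 + 0.0082418 = -0.0994787
ΔP ≈ 108.32 × (-0.0994787) = -10.775532784.

-R$10.78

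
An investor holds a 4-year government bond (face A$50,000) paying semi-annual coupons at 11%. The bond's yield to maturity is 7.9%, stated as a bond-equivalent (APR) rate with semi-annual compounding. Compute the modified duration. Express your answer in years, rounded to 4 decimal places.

Periodic yield y = 0.0395. First find Macaulay duration:
  t   CF        PV=CF/(1+0.0395)^t    t·PV
  1     2,750.00     2,645.5026     2,645.5026
  2     2,750.00     2,544.9761     5,089.9522
  3     2,750.00     2,448.2694     7,344.8083
  4     2,750.00     2,355.2376     9,420.9503
  5     2,750.00     2,265.7408    11,328.7040
  6     2,750.00     2,179.6448    13,077.8690
  7     2,750.00     2,096.8204    14,677.7430
  8    52,750.00    38,692.4754   309,539.8028
  Σ                 55,228.6672   373,125.3322
P = 55,228.6672; Macaulay duration = 373,125.3322 / 55,228.6672 = 6.75601 half-year periods = 3.37800 years.
Modified duration = D_Mac / (1 + y) = 3.37800 / 1.0395 = 3.24964 years.

3.2496 years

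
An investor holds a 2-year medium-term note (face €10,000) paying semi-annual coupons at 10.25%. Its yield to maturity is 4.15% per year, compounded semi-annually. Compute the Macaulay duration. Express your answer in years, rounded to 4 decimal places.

1.8668 years

Periodic yield y = 0.02075. Discount each cash flow and weight by its period:
  t   CF        PV=CF/(1+0.02075)^t    t·PV
  1       512.50       502.0818       502.0818
  2       512.50       491.8754       983.7508
  3       512.50       481.8765     1,445.6294
  4    10,512.50     9,683.4130    38,733.6519
  Σ                 11,159.2466    41,665.1139
Price P = Σ PV = 11,159.2466.
Macaulay duration = Σ(t·PV) / P = 41,665.1139 / 11,159.2466 = 3.73369 half-year periods.
In years: 3.73369 / 2 = 1.86684 years.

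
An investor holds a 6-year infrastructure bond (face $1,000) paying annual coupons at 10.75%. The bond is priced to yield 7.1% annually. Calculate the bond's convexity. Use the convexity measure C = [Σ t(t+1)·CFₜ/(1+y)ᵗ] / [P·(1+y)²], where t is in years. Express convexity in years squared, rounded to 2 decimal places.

With y = 0.071:
  t   CF        PV=CF/(1+0.071)^t    t·PV        t(t+1)·PV
  1       107.50       100.3735       100.3735         200.7470
  2       107.50        93.7194       187.4388         562.3164
  3       107.50        87.5064       262.5193       1,050.0774
  4       107.50        81.7054       326.8215       1,634.1073
  5       107.50        76.2889       381.4443       2,288.6657
  6     1,107.50       733.8493     4,403.0961      30,821.6724
  Σ                  1,173.4429     5,661.6934      36,557.5862
P = 1,173.4429.
Convexity = Σ t(t+1)·PV / [P·(1+y)²] = 36,557.5862 / (1,173.4429 × 1.147041) = 27.16043.

27.16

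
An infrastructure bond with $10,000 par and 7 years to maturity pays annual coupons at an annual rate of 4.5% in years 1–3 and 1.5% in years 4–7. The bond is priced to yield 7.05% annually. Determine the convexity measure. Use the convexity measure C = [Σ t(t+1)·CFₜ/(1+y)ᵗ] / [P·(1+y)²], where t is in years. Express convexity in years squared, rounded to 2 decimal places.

41.40

With y = 0.0705:
  t   CF        PV=CF/(1+0.0705)^t    t·PV        t(t+1)·PV
  1       450.00       420.3643       420.3643         840.7286
  2       450.00       392.6804       785.3607       2,356.0821
  3       450.00       366.8196     1,100.4587       4,401.8349
  4       150.00       114.2206       456.8825       2,284.4127
  5       150.00       106.6984       533.4920       3,200.9520
  6       150.00        99.6716       598.0293       4,186.2053
  7    10,150.00     6,300.2726    44,101.9082     352,815.2655
  Σ                  7,800.7274    47,996.4958     370,085.4811
P = 7,800.7274.
Convexity = Σ t(t+1)·PV / [P·(1+y)²] = 370,085.4811 / (7,800.7274 × 1.145970) = 41.39936.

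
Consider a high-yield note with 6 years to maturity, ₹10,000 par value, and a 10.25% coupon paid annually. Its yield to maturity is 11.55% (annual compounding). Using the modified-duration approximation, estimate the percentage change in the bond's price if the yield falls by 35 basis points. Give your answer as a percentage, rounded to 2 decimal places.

Periodic yield y = 0.1155. Modified duration first:
  t   CF        PV=CF/(1+0.1155)^t    t·PV
  1     1,025.00       918.8705       918.8705
  2     1,025.00       823.7297     1,647.4594
  3     1,025.00       738.4399     2,215.3196
  4     1,025.00       661.9811     2,647.9243
  5     1,025.00       593.4389     2,967.1944
  6    11,025.00     5,722.1752    34,333.0512
  Σ                  9,458.6352    44,729.8193
P = 9,458.6352; D_Mac = 4.72899 yrs; D_mod = 4.72899/(1+0.1155) = 4.23935 yrs.
ΔP/P ≈ -D_mod · Δy = -4.23935 × (-0.0035) = +0.014838 = +1.4838%.

+1.48%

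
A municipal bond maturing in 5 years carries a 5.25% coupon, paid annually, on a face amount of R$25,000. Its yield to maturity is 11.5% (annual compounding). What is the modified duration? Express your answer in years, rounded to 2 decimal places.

3.99 years

Periodic yield y = 0.115. First find Macaulay duration:
  t   CF        PV=CF/(1+0.115)^t    t·PV
  1     1,312.50     1,177.1300     1,177.1300
  2     1,312.50     1,055.7220     2,111.4440
  3     1,312.50       946.8359     2,840.5077
  4     1,312.50       849.1802     3,396.7207
  5    26,312.50    15,268.1978    76,340.9888
  Σ                 19,297.0659    85,866.7912
P = 19,297.0659; Macaulay duration = 85,866.7912 / 19,297.0659 = 4.44973 years.
Modified duration = D_Mac / (1 + y) = 4.44973 / 1.115 = 3.99079 years.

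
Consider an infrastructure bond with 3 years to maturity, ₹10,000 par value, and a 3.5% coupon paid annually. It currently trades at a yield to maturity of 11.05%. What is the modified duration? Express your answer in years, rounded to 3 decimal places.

Periodic yield y = 0.1105. First find Macaulay duration:
  t   CF        PV=CF/(1+0.1105)^t    t·PV
  1       350.00       315.1733       315.1733
  2       350.00       283.8121       567.6242
  3    10,350.00     7,557.6132    22,672.8396
  Σ                  8,156.5987    23,555.6372
P = 8,156.5987; Macaulay duration = 23,555.6372 / 8,156.5987 = 2.88792 years.
Modified duration = D_Mac / (1 + y) = 2.88792 / 1.1105 = 2.60056 years.

2.601 years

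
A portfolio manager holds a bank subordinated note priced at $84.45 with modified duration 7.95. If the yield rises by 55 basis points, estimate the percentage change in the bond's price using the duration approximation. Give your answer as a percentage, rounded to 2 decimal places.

-4.37%

Duration approximation: ΔP/P ≈ -D_mod · Δy = -7.95 × (+0.0055) = -0.043725.
As a percentage: -4.3725%.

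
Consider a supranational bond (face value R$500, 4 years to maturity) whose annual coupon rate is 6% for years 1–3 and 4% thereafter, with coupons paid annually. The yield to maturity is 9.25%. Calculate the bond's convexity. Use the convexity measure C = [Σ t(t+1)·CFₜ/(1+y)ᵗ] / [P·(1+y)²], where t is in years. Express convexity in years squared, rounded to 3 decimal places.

With y = 0.0925:
  t   CF        PV=CF/(1+0.0925)^t    t·PV        t(t+1)·PV
  1        30.00        27.4600        27.4600          54.9199
  2        30.00        25.1350        50.2699         150.8098
  3        30.00        23.0068        69.0205         276.0820
  4       520.00       365.0208     1,460.0830       7,300.4151
  Σ                    440.6225     1,606.8334       7,782.2269
P = 440.6225.
Convexity = Σ t(t+1)·PV / [P·(1+y)²] = 7,782.2269 / (440.6225 × 1.193556) = 14.79770.

14.798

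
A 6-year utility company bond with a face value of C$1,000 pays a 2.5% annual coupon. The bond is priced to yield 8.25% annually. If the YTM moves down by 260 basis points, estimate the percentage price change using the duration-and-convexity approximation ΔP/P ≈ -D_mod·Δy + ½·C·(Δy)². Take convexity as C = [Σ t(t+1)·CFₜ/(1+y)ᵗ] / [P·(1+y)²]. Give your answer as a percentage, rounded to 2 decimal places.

+14.49%

With y = 0.0825:
  t   CF        PV=CF/(1+0.0825)^t    t·PV        t(t+1)·PV
  1        25.00        23.0947        23.0947          46.1894
  2        25.00        21.3346        42.6692         128.0075
  3        25.00        19.7086        59.1259         236.5035
  4        25.00        18.2066        72.8263         364.1316
  5        25.00        16.8190        84.0951         504.5704
  6     1,025.00       637.0249     3,822.1496      26,755.0475
  Σ                    736.1884     4,103.9607      28,034.4498
P = 736.1884; D_Mac = 5.57461 yrs; D_mod = 5.14975 yrs; C = 32.49730.
Duration effect: -5.14975 × (-0.026) = +0.133894
Convexity effect: 0.5 × 32.49730 × (-0.026)² = +0.0109841
ΔP/P ≈ +0.133894 + 0.0109841 = +0.144878 = +14.4878%.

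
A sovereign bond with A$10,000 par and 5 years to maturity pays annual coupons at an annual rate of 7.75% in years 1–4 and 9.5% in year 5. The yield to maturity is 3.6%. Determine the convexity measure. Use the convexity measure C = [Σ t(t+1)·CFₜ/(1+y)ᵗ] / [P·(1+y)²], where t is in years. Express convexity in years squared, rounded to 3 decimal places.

23.489

With y = 0.036:
  t   CF        PV=CF/(1+0.036)^t    t·PV        t(t+1)·PV
  1       775.00       748.0695       748.0695       1,496.1390
  2       775.00       722.0748     1,444.1496       4,332.4488
  3       775.00       696.9834     2,090.9502       8,363.8008
  4       775.00       672.7639     2,691.0556      13,455.2780
  5    10,950.00     9,175.1958    45,875.9791     275,255.8748
  Σ                 12,015.0874    52,850.2041     302,903.5415
P = 12,015.0874.
Convexity = Σ t(t+1)·PV / [P·(1+y)²] = 302,903.5415 / (12,015.0874 × 1.073296) = 23.48864.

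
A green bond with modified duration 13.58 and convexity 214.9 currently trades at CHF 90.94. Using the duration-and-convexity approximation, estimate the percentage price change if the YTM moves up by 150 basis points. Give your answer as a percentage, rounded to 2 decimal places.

-17.95%

Duration effect: -D_mod·Δy = -13.58 × (+0.015) = -0.203700
Convexity effect: ½·C·(Δy)² = 0.5 × 214.9 × (0.015)² = +0.02417625
ΔP/P ≈ -0.203700 + 0.02417625 = -0.17952375
= -17.952375%.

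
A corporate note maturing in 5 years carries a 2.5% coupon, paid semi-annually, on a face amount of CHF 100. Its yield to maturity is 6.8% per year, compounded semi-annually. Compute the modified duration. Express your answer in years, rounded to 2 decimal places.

Periodic yield y = 0.034. First find Macaulay duration:
  t   CF        PV=CF/(1+0.034)^t    t·PV
  1         1.25         1.2089         1.2089
  2         1.25         1.1691         2.3383
  3         1.25         1.1307         3.3921
  4         1.25         1.0935         4.3741
  5         1.25         1.0576         5.2878
  6         1.25         1.0228         6.1367
  7         1.25         0.9892         6.9241
  8         1.25         0.9566         7.6531
  9         1.25         0.9252         8.3266
  10      101.25        72.4752       724.7524
  Σ                     82.0288       770.3941
P = 82.0288; Macaulay duration = 770.3941 / 82.0288 = 9.39175 half-year periods = 4.69587 years.
Modified duration = D_Mac / (1 + y) = 4.69587 / 1.034 = 4.54146 years.

4.54 years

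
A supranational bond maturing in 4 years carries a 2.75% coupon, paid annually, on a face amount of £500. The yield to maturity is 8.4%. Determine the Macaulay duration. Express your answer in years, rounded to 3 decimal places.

Periodic yield y = 0.084. Discount each cash flow and weight by its year:
  t   CF        PV=CF/(1+0.084)^t    t·PV
  1        13.75        12.6845        12.6845
  2        13.75        11.7016        23.4031
  3        13.75        10.7948        32.3844
  4       513.75       372.0786     1,488.3144
  Σ                    407.2595     1,556.7865
Price P = Σ PV = 407.2595.
Macaulay duration = Σ(t·PV) / P = 1,556.7865 / 407.2595 = 3.82259 years.

3.823 years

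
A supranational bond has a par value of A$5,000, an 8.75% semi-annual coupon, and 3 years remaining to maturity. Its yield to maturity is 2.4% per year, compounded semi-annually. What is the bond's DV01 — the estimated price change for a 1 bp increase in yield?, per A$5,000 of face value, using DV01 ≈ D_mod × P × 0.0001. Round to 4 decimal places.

A$1.5954

Periodic yield y = 0.012.
  t   CF        PV=CF/(1+0.012)^t    t·PV
  1       218.75       216.1561       216.1561
  2       218.75       213.5930       427.1860
  3       218.75       211.0603       633.1809
  4       218.75       208.5576       834.2304
  5       218.75       206.0846     1,030.4229
  6     5,218.75     4,858.2898    29,149.7388
  Σ                  5,913.7414    32,290.9151
P = 5,913.7414; D_Mac = 5.46032 half-year periods = 2.73016 yrs; D_mod = 2.69779 yrs.
DV01 ≈ 2.69779 × 5,913.7414 × 0.0001 = 1.595401.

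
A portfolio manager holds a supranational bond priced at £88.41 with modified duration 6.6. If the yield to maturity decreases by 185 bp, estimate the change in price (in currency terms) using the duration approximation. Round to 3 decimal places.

Duration approximation: ΔP/P ≈ -D_mod · Δy = -6.6 × (-0.0185) = +0.122100.
ΔP ≈ 88.41 × (+0.122100) = +10.794861.

+£10.795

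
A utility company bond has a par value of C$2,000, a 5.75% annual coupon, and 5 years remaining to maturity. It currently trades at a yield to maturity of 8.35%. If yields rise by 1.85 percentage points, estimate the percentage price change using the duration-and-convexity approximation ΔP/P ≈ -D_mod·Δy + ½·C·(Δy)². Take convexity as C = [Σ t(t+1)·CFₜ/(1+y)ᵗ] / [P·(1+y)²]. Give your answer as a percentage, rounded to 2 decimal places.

With y = 0.0835:
  t   CF        PV=CF/(1+0.0835)^t    t·PV        t(t+1)·PV
  1       115.00       106.1375       106.1375         212.2750
  2       115.00        97.9580       195.9160         587.7481
  3       115.00        90.4089       271.2266       1,084.9066
  4       115.00        83.4415       333.7661       1,668.8303
  5     2,115.00     1,416.3344     7,081.6718      42,490.0310
  Σ                  1,794.2803     7,988.7181      46,043.7910
P = 1,794.2803; D_Mac = 4.45232 yrs; D_mod = 4.10921 yrs; C = 21.85863.
Duration effect: -4.10921 × (+0.0185) = -0.076020
Convexity effect: 0.5 × 21.85863 × (0.0185)² = +0.0037406
ΔP/P ≈ -0.076020 + 0.0037406 = -0.072280 = -7.2280%.

-7.23%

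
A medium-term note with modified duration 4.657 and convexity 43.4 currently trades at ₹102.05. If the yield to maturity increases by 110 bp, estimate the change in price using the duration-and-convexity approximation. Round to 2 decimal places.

-₹4.96

Duration effect: -D_mod·Δy = -4.657 × (+0.011) = -0.051227
Convexity effect: ½·C·(Δy)² = 0.5 × 43.4 × (0.011)² = +0.0026257
ΔP/P ≈ -0.051227 + 0.0026257 = -0.0486013
ΔP ≈ 102.05 × (-0.0486013) = -4.959762665.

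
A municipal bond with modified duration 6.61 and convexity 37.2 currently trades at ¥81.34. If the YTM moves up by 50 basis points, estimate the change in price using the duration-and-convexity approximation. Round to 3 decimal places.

Duration effect: -D_mod·Δy = -6.61 × (+0.005) = -0.033050
Convexity effect: ½·C·(Δy)² = 0.5 × 37.2 × (0.005)² = +0.0004650
ΔP/P ≈ -0.033050 + 0.0004650 = -0.032585
ΔP ≈ 81.34 × (-0.032585) = -2.6504639.

-¥2.650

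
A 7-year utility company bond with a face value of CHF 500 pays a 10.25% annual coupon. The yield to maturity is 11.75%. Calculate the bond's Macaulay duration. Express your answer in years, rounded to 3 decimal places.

5.258 years

Periodic yield y = 0.1175. Discount each cash flow and weight by its year:
  t   CF        PV=CF/(1+0.1175)^t    t·PV
  1        51.25        45.8613        45.8613
  2        51.25        41.0392        82.0784
  3        51.25        36.7241       110.1723
  4        51.25        32.8627       131.4510
  5        51.25        29.4074       147.0369
  6        51.25        26.3153       157.8919
  7       551.25       253.2887     1,773.0212
  Σ                    465.4988     2,447.5129
Price P = Σ PV = 465.4988.
Macaulay duration = Σ(t·PV) / P = 2,447.5129 / 465.4988 = 5.25783 years.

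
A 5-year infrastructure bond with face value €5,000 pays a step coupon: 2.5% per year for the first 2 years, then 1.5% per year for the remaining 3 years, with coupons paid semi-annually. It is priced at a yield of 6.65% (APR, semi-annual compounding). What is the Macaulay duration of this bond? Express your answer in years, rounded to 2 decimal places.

Periodic yield y = 0.03325. Discount each cash flow and weight by its period:
  t   CF        PV=CF/(1+0.03325)^t    t·PV
  1        62.50        60.4887        60.4887
  2        62.50        58.5422       117.0844
  3        62.50        56.6583       169.9750
  4        62.50        54.8351       219.3403
  5        37.50        31.8423       159.2114
  6        37.50        30.8176       184.9056
  7        37.50        29.8259       208.7812
  8        37.50        28.8661       230.9287
  9        37.50        27.9372       251.4346
  10    5,037.50     3,632.1261    36,321.2611
  Σ                  4,011.9395    37,923.4111
Price P = Σ PV = 4,011.9395.
Macaulay duration = Σ(t·PV) / P = 37,923.4111 / 4,011.9395 = 9.45264 half-year periods.
In years: 9.45264 / 2 = 4.72632 years.

4.73 years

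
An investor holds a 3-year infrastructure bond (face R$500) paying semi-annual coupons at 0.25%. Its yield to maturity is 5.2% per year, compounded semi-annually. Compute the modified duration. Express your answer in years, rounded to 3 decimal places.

2.914 years

Periodic yield y = 0.026. First find Macaulay duration:
  t   CF        PV=CF/(1+0.026)^t    t·PV
  1        0.625         0.6092         0.6092
  2        0.625         0.5937         1.1874
  3        0.625         0.5787         1.7360
  4        0.625         0.5640         2.2561
  5        0.625         0.5497         2.7486
  6      500.625       429.1690     2,575.0141
  Σ                    432.0643     2,583.5515
P = 432.0643; Macaulay duration = 2,583.5515 / 432.0643 = 5.97955 half-year periods = 2.98978 years.
Modified duration = D_Mac / (1 + y) = 2.98978 / 1.026 = 2.91401 years.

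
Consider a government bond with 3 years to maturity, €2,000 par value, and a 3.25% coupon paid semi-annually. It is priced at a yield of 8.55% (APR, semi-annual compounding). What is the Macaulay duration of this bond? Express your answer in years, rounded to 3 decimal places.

Periodic yield y = 0.04275. Discount each cash flow and weight by its period:
  t   CF        PV=CF/(1+0.04275)^t    t·PV
  1        32.50        31.1676        31.1676
  2        32.50        29.8898        59.7796
  3        32.50        28.6644        85.9932
  4        32.50        27.4892       109.9569
  5        32.50        26.3622       131.8112
  6     2,032.50     1,581.0637     9,486.3821
  Σ                  1,724.6369     9,905.0906
Price P = Σ PV = 1,724.6369.
Macaulay duration = Σ(t·PV) / P = 9,905.0906 / 1,724.6369 = 5.74329 half-year periods.
In years: 5.74329 / 2 = 2.87165 years.

2.872 years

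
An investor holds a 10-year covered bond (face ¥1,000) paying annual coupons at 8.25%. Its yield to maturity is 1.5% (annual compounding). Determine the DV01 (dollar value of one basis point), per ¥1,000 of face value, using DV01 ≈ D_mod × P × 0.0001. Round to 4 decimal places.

¥1.2520

Periodic yield y = 0.015.
  t   CF        PV=CF/(1+0.015)^t    t·PV
  1        82.50        81.2808        81.2808
  2        82.50        80.0796       160.1592
  3        82.50        78.8962       236.6885
  4        82.50        77.7302       310.9208
  5        82.50        76.5815       382.9074
  6        82.50        75.4497       452.6984
  7        82.50        74.3347       520.3430
  8        82.50        73.2362       585.8893
  9        82.50        72.1539       649.3847
  10    1,082.50       932.7548     9,327.5478
  Σ                  1,622.4975    12,707.8198
P = 1,622.4975; D_Mac = 7.83226 yrs; D_mod = 7.71651 yrs.
DV01 ≈ 7.71651 × 1,622.4975 × 0.0001 = 1.252002.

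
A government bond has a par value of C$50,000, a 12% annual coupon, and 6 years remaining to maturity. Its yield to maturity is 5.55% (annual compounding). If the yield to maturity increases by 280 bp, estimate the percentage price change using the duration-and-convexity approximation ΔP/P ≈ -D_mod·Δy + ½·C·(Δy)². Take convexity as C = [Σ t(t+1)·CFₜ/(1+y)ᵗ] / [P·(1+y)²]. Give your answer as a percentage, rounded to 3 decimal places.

With y = 0.0555:
  t   CF        PV=CF/(1+0.0555)^t    t·PV        t(t+1)·PV
  1     6,000.00     5,684.5097     5,684.5097      11,369.0194
  2     6,000.00     5,385.6084    10,771.2169      32,313.6507
  3     6,000.00     5,102.4239    15,307.2717      61,229.0870
  4     6,000.00     4,834.1297    19,336.5189      96,682.5943
  5     6,000.00     4,579.9429    22,899.7144     137,398.2866
  6    56,000.00    40,498.4686   242,990.8116   1,700,935.6809
  Σ                 66,085.0833   316,990.0432   2,039,928.3189
P = 66,085.0833; D_Mac = 4.79670 yrs; D_mod = 4.54448 yrs; C = 27.70735.
Duration effect: -4.54448 × (+0.028) = -0.127245
Convexity effect: 0.5 × 27.70735 × (0.028)² = +0.0108613
ΔP/P ≈ -0.127245 + 0.0108613 = -0.116384 = -11.6384%.

-11.638%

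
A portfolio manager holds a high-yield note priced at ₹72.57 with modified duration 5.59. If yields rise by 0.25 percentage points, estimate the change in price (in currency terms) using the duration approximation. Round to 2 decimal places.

Duration approximation: ΔP/P ≈ -D_mod · Δy = -5.59 × (+0.0025) = -0.013975.
ΔP ≈ 72.57 × (-0.013975) = -1.01416575.

-₹1.01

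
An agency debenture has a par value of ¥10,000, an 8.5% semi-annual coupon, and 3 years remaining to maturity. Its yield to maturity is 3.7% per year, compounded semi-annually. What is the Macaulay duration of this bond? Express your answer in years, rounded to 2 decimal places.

2.73 years

Periodic yield y = 0.0185. Discount each cash flow and weight by its period:
  t   CF        PV=CF/(1+0.0185)^t    t·PV
  1       425.00       417.2803       417.2803
  2       425.00       409.7008       819.4017
  3       425.00       402.2591     1,206.7772
  4       425.00       394.9524     1,579.8097
  5       425.00       387.7785     1,938.8927
  6    10,425.00     9,339.2040    56,035.2242
  Σ                 11,351.1752    61,997.3858
Price P = Σ PV = 11,351.1752.
Macaulay duration = Σ(t·PV) / P = 61,997.3858 / 11,351.1752 = 5.46176 half-year periods.
In years: 5.46176 / 2 = 2.73088 years.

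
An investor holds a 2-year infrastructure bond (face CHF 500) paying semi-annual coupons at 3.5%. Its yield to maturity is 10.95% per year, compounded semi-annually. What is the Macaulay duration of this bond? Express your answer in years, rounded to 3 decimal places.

1.945 years

Periodic yield y = 0.05475. Discount each cash flow and weight by its period:
  t   CF        PV=CF/(1+0.05475)^t    t·PV
  1         8.75         8.2958         8.2958
  2         8.75         7.8652        15.7304
  3         8.75         7.4569        22.3708
  4       508.75       411.0610     1,644.2440
  Σ                    434.6789     1,690.6410
Price P = Σ PV = 434.6789.
Macaulay duration = Σ(t·PV) / P = 1,690.6410 / 434.6789 = 3.88940 half-year periods.
In years: 3.88940 / 2 = 1.94470 years.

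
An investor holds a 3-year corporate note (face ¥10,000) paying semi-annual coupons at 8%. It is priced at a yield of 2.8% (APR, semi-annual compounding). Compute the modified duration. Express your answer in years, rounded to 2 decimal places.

Periodic yield y = 0.014. First find Macaulay duration:
  t   CF        PV=CF/(1+0.014)^t    t·PV
  1       400.00       394.4773       394.4773
  2       400.00       389.0309       778.0618
  3       400.00       383.6597     1,150.9790
  4       400.00       378.3626     1,513.4503
  5       400.00       373.1386     1,865.6932
  6    10,400.00     9,567.6573    57,405.9436
  Σ                 11,486.3263    63,108.6051
P = 11,486.3263; Macaulay duration = 63,108.6051 / 11,486.3263 = 5.49424 half-year periods = 2.74712 years.
Modified duration = D_Mac / (1 + y) = 2.74712 / 1.014 = 2.70919 years.

2.71 years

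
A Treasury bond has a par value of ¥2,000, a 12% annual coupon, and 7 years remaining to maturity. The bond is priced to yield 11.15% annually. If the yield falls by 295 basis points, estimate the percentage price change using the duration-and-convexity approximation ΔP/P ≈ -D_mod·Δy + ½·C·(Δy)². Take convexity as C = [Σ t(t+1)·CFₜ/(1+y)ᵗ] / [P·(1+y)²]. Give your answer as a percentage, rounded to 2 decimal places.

With y = 0.1115:
  t   CF        PV=CF/(1+0.1115)^t    t·PV        t(t+1)·PV
  1       240.00       215.9244       215.9244         431.8489
  2       240.00       194.2640       388.5280       1,165.5839
  3       240.00       174.7764       524.3293       2,097.3170
  4       240.00       157.2437       628.9750       3,144.8749
  5       240.00       141.4699       707.3493       4,244.0956
  6       240.00       127.2783       763.6699       5,345.6895
  7     2,240.00     1,068.7638     7,481.3468      59,850.7747
  Σ                  2,079.7206    10,710.1227      76,280.1845
P = 2,079.7206; D_Mac = 5.14979 yrs; D_mod = 4.63319 yrs; C = 29.68847.
Duration effect: -4.63319 × (-0.0295) = +0.136679
Convexity effect: 0.5 × 29.68847 × (-0.0295)² = +0.0129182
ΔP/P ≈ +0.136679 + 0.0129182 = +0.149597 = +14.9597%.

+14.96%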